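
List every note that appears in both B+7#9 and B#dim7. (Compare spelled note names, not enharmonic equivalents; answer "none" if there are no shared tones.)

D# A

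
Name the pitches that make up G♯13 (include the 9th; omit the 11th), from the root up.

G#, B#, D#, F#, A#, E#

G♯13: dominant thirteenth on G#.
Root: G#
Major 3rd (3rd): B#
Perfect 5th (5th): D#
Minor 7th (7th): F#
Major 9th (9th): A#
Major 13th (13th): E#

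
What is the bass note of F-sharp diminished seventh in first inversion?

F-sharp diminished seventh in root position is F-sharp–A–C–E-flat.
First inversion places the third in the bass, which is A.

A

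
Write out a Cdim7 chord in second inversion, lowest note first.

G♭, B𝄫, C, E♭

Cdim7 = C–E♭–G♭–B𝄫; second inversion → fifth (G♭) lowest.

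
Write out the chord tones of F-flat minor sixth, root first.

F-flat A-double-flat C-flat D-flat

F-flat minor sixth: minor sixth on F-flat.
F-flat — root
A-double-flat — minor 3rd
C-flat — perfect 5th
D-flat — major 6th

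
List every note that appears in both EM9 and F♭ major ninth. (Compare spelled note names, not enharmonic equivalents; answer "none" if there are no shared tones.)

none

EM9 = E, G#, B, D#, F#.
F♭ major ninth = Fb, Ab, Cb, Eb, Gb.
Shared: none.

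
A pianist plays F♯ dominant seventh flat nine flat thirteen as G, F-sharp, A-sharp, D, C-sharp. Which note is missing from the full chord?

The full F♯ dominant seventh flat nine flat thirteen chord is F-sharp, A-sharp, C-sharp, E, G, D.
Comparing with the voicing, the minor 7th (7th) — E — is absent.

E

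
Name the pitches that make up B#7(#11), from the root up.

B# – D## – F## – A# – E##

Root B#, quality dominant seventh sharp eleven:
- root: B#
- major 3rd: D##
- perfect 5th: F##
- minor 7th: A#
- augmented 11th: E##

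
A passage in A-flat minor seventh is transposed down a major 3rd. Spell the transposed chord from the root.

Fb – Abb – Cb – Ebb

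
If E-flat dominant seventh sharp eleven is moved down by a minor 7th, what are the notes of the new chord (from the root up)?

F, A, C, Eb, B

Eb down a minor 7th → F. New chord: F dominant seventh sharp eleven.
- root: F
- major 3rd: A
- perfect 5th: C
- minor 7th: Eb
- augmented 11th: B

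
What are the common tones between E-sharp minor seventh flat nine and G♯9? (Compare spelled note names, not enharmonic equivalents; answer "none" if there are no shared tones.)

G# B# D# F#

E-sharp minor seventh flat nine: E# G# B# D# F#
G♯9: G# B# D# F# A#
Common to both → G#, B#, D#, F#.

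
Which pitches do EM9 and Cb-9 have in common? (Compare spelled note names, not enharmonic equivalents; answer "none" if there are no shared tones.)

none

EM9 = E, G♯, B, D♯, F♯.
Cb-9 = C♭, E𝄫, G♭, B𝄫, D♭.
Shared: none.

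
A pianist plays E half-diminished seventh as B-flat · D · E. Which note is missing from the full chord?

E half-diminished seventh = E, G, B-flat, D. The voicing lacks the 3rd (minor 3rd), G.

G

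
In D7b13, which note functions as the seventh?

Root of D7b13 = D. The 7th is a minor 7th: D up a minor 7th → C.

C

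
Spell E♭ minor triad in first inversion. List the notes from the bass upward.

Gb, Bb, Eb

E♭ minor triad = Eb–Gb–Bb; first inversion → third (Gb) lowest.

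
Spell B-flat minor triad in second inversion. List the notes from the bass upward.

F, Bb, Db

B-flat minor triad = Bb–Db–F; second inversion → fifth (F) lowest.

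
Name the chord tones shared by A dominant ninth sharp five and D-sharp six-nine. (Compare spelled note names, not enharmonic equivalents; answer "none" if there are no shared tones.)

A dominant ninth sharp five: A C-sharp E-sharp G B
D-sharp six-nine: D-sharp F-double-sharp A-sharp B-sharp E-sharp
Common to both → E-sharp.

E-sharp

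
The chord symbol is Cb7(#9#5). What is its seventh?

B𝄫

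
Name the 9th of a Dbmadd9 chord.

Eb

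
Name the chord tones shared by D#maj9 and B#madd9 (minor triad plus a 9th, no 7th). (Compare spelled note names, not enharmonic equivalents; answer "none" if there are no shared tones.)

D♯ F𝄪 C𝄪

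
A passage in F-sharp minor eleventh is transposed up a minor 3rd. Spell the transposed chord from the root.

A, C, E, G, B, D

Transposed root: F# → A (minor 3rd up). So we spell A minor eleventh:
root → A
3rd (minor 3rd) → C
5th (perfect 5th) → E
7th (minor 7th) → G
9th (major 9th) → B
11th (perfect 11th) → D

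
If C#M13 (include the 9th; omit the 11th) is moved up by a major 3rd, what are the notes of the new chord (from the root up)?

E#, G##, B#, D##, F##, C##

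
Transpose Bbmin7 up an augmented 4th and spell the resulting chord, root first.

E, G, B, D

Bb up an augmented 4th → E. New chord: E minor seventh.
Root: E
Minor 3rd (3rd): G
Perfect 5th (5th): B
Minor 7th (7th): D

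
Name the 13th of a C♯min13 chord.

A#

Root of C♯min13 = C#. The 13th is a major 13th: C# up a major 13th → A#.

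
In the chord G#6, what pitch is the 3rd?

B#

Root of G#6 = G#. The 3rd is a major 3rd: G# up a major 3rd → B#.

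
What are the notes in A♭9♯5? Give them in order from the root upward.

A♭9♯5: dominant ninth sharp five on Ab.
root → Ab
3rd (major 3rd) → C
5th (augmented 5th) → E
7th (minor 7th) → Gb
9th (major 9th) → Bb

Ab – C – E – Gb – Bb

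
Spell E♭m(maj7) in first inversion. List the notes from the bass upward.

Gb, Bb, D, Eb

E♭m(maj7) = Eb–Gb–Bb–D; first inversion → third (Gb) lowest.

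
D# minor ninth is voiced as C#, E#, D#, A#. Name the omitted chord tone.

F#

D# minor ninth = D#, F#, A#, C#, E#. The voicing lacks the 3rd (minor 3rd), F#.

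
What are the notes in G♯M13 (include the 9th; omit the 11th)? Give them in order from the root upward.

G♯M13: major thirteenth on G♯.
G♯ — root
B♯ — major 3rd
D♯ — perfect 5th
F𝄪 — major 7th
A♯ — major 9th
E♯ — major 13th

G♯ – B♯ – D♯ – F𝄪 – A♯ – E♯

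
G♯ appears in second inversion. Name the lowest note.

G♯ in root position is G#–B#–D#.
Second inversion places the fifth in the bass, which is D#.

D#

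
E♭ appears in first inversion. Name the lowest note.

G

E♭ in root position is Eb–G–Bb.
First inversion places the third in the bass, which is G.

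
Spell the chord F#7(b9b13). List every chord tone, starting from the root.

F#  A#  C#  E  G  D

F#7(b9b13): dominant seventh flat nine flat thirteen on F#.
Root: F#
Major 3rd (3rd): A#
Perfect 5th (5th): C#
Minor 7th (7th): E
Minor 9th (9th): G
Minor 13th (13th): D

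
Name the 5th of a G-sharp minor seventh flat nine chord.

G-sharp minor seventh flat nine is built on G#; its 5th is a perfect 5th above the root.
A fifth above G uses the letter D, and the perfect 5th above G# is D#.

D#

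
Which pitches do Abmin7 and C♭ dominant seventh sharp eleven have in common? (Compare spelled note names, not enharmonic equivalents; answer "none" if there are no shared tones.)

Cb, Eb, Gb

Abmin7 = Ab, Cb, Eb, Gb.
C♭ dominant seventh sharp eleven = Cb, Eb, Gb, Bbb, F.
Shared: Cb, Eb, Gb.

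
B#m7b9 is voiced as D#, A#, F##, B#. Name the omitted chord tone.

C#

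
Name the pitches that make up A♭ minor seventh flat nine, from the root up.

A♭ minor seventh flat nine: minor seventh flat nine on A-flat.
root → A-flat
3rd (minor 3rd) → C-flat
5th (perfect 5th) → E-flat
7th (minor 7th) → G-flat
9th (minor 9th) → B-double-flat

A-flat C-flat E-flat G-flat B-double-flat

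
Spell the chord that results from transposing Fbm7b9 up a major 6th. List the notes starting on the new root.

Db Fb Ab Cb Ebb

Transposed root: Fb → Db (major 6th up). So we spell Db minor seventh flat nine:
root → Db
3rd (minor 3rd) → Fb
5th (perfect 5th) → Ab
7th (minor 7th) → Cb
9th (minor 9th) → Ebb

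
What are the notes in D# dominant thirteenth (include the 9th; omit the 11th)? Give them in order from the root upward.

D# F## A# C# E# B#

Root D#, quality dominant thirteenth:
D# — root
F## — major 3rd
A# — perfect 5th
C# — minor 7th
E# — major 9th
B# — major 13th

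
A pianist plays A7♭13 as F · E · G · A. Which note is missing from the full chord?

C#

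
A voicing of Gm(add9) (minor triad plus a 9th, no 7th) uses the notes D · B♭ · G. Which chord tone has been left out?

A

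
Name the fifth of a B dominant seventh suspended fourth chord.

F-sharp

Root of B dominant seventh suspended fourth = B. The 5th is a perfect 5th: B up a perfect 5th → F-sharp.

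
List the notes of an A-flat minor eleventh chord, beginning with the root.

A-flat  C-flat  E-flat  G-flat  B-flat  D-flat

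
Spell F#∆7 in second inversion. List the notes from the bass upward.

In root position, F#∆7 is F#–A#–C#–E#.
Second inversion puts the fifth (C#) in the bass.

C#, E#, F#, A#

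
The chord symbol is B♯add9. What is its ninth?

C𝄪

B♯add9 is built on B♯; its 9th is a major 9th above the root.
A second above B uses the letter C, and the major 9th above B♯ is C𝄪.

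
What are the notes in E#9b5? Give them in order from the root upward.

E♯, G𝄪, B, D♯, F𝄪

E#9b5 is a dominant ninth flat five built on E♯.
Root: E♯
Major 3rd (3rd): G𝄪
Diminished 5th (5th): B
Minor 7th (7th): D♯
Major 9th (9th): F𝄪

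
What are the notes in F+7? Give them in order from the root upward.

F A C# Eb

F+7: augmented seventh on F.
Root: F
Major 3rd (3rd): A
Augmented 5th (5th): C#
Minor 7th (7th): Eb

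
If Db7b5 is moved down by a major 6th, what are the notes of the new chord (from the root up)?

Fb  Ab  Cbb  Ebb

A major 6th down from Db is Fb, so the new chord is Fb dominant seventh flat five.
Root: Fb
Major 3rd (3rd): Ab
Diminished 5th (5th): Cbb
Minor 7th (7th): Ebb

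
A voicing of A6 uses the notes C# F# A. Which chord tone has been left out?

E

A6 = A, C#, E, F#. The voicing lacks the 5th (perfect 5th), E.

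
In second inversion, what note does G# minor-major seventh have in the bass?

D#

G# minor-major seventh in root position is G#–B–D#–F##.
Second inversion places the fifth in the bass, which is D#.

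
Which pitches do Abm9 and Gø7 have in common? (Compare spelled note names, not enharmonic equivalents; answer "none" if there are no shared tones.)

Bb

Abm9: Ab Cb Eb Gb Bb
Gø7: G Bb Db F
Common to both → Bb.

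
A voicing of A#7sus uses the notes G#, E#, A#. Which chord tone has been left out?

D#

A#7sus = A#, D#, E#, G#. The voicing lacks the 4th (perfect 4th), D#.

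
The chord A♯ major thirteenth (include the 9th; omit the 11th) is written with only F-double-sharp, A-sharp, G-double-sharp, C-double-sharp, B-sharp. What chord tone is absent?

A♯ major thirteenth = A-sharp, C-double-sharp, E-sharp, G-double-sharp, B-sharp, F-double-sharp. The voicing lacks the 5th (perfect 5th), E-sharp.

E-sharp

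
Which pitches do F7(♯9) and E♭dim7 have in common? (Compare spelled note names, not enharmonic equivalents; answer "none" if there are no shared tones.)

F7(♯9) = F, A, C, Eb, G#.
E♭dim7 = Eb, Gb, Bbb, Dbb.
Shared: Eb.

Eb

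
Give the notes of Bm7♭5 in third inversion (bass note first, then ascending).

Bm7♭5 = B–D–F–A; third inversion → seventh (A) lowest.

A – B – D – F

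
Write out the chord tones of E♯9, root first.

E♯9 is a dominant ninth built on E♯.
root → E♯
3rd (major 3rd) → G𝄪
5th (perfect 5th) → B♯
7th (minor 7th) → D♯
9th (major 9th) → F𝄪

E♯  G𝄪  B♯  D♯  F𝄪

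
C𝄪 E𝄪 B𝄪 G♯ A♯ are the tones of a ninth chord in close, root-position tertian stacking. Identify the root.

Stacking in thirds gives A♯ – C𝄪 – E𝄪 – G♯ – B𝄪, so A♯ is the root — A♯ dominant seventh sharp nine sharp five.

A♯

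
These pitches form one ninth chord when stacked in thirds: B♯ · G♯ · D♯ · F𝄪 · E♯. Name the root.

E♯

Arranged so that each adjacent pair is a third by letter name: E♯ – G♯ – B♯ – D♯ – F𝄪.
The bottom of that stack, E♯, is the root (this is E♯ minor ninth).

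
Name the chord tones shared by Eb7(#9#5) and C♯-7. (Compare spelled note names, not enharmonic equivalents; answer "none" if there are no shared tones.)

Eb7(#9#5) = Eb, G, B, Db, F#.
C♯-7 = C#, E, G#, B.
Shared: B.

B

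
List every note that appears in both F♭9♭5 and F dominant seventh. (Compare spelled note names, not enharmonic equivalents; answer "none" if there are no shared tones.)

F♭9♭5: Fb Ab Cbb Ebb Gb
F dominant seventh: F A C Eb
Common to both → none.

none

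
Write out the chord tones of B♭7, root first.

B♭7: dominant seventh on Bb.
root → Bb
3rd (major 3rd) → D
5th (perfect 5th) → F
7th (minor 7th) → Ab

Bb, D, F, Ab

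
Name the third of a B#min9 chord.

Root of B#min9 = B#. The 3rd is a minor 3rd: B# up a minor 3rd → D#.

D#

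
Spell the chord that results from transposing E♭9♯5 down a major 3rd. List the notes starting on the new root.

Cb  Eb  G  Bbb  Db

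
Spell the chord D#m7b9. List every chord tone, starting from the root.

D♯, F♯, A♯, C♯, E

Root D♯, quality minor seventh flat nine:
- root: D♯
- minor 3rd: F♯
- perfect 5th: A♯
- minor 7th: C♯
- minor 9th: E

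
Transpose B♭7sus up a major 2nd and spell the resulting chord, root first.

C  F  G  B♭

Transposed root: B♭ → C (major 2nd up). So we spell C dominant seventh suspended fourth:
C — root
F — perfect 4th
G — perfect 5th
B♭ — minor 7th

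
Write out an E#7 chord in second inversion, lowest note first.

B# – D# – E# – G##

E#7 = E#–G##–B#–D#; second inversion → fifth (B#) lowest.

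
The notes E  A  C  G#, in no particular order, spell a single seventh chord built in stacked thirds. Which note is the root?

Arranged so that each adjacent pair is a third by letter name: A – C – E – G#.
The bottom of that stack, A, is the root (this is A minor-major seventh).

A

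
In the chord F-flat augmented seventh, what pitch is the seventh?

Root of F-flat augmented seventh = Fb. The 7th is a minor 7th: Fb up a minor 7th → Ebb.

Ebb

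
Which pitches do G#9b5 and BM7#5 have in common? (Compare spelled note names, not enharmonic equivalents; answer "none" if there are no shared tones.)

A#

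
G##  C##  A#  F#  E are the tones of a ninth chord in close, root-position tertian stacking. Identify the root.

F#

Arranged so that each adjacent pair is a third by letter name: F# – A# – C## – E – G##.
The bottom of that stack, F#, is the root (this is F# dominant seventh sharp nine sharp five).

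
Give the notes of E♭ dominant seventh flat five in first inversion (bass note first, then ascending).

In root position, E♭ dominant seventh flat five is E-flat–G–B-double-flat–D-flat.
First inversion puts the third (G) in the bass.

G – B-double-flat – D-flat – E-flat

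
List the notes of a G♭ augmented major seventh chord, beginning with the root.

Gb  Bb  D  F

G♭ augmented major seventh is an augmented major seventh built on Gb.
root → Gb
3rd (major 3rd) → Bb
5th (augmented 5th) → D
7th (major 7th) → F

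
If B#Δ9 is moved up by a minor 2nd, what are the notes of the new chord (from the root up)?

B♯ up a minor 2nd → C♯. New chord: C♯ major ninth.
C♯ — root
E♯ — major 3rd
G♯ — perfect 5th
B♯ — major 7th
D♯ — major 9th

C♯ E♯ G♯ B♯ D♯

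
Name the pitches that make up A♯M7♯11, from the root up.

A#, C##, E#, G##, D##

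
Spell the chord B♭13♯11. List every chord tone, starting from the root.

Bb  D  F  Ab  C  E  G

B♭13♯11: dominant thirteenth sharp eleven on Bb.
root → Bb
3rd (major 3rd) → D
5th (perfect 5th) → F
7th (minor 7th) → Ab
9th (major 9th) → C
11th (augmented 11th) → E
13th (major 13th) → G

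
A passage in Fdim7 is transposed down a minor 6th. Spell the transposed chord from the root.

Transposed root: F → A (minor 6th down). So we spell A diminished seventh:
- root: A
- minor 3rd: C
- diminished 5th: Eb
- diminished 7th: Gb

A C Eb Gb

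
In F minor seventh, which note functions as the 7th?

E♭

Root of F minor seventh = F. The 7th is a minor 7th: F up a minor 7th → E♭.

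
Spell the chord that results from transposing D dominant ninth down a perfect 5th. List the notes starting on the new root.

D down a perfect 5th → G. New chord: G dominant ninth.
- root: G
- major 3rd: B
- perfect 5th: D
- minor 7th: F
- major 9th: A

G, B, D, F, A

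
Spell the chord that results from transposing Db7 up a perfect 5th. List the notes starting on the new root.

A♭ C E♭ G♭

A perfect 5th up from D♭ is A♭, so the new chord is A♭ dominant seventh.
- root: A♭
- major 3rd: C
- perfect 5th: E♭
- minor 7th: G♭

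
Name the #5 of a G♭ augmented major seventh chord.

G♭ augmented major seventh is built on G-flat; its 5th is an augmented 5th above the root.
A fifth above G uses the letter D, and the augmented 5th above G-flat is D.

D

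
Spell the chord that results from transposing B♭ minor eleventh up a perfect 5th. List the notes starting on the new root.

A perfect 5th up from B-flat is F, so the new chord is F minor eleventh.
- root: F
- minor 3rd: A-flat
- perfect 5th: C
- minor 7th: E-flat
- major 9th: G
- perfect 11th: B-flat

F, A-flat, C, E-flat, G, B-flat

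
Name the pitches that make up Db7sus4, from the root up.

Db, Gb, Ab, Cb

Root Db, quality dominant seventh suspended fourth:
root → Db
4th (perfect 4th) → Gb
5th (perfect 5th) → Ab
7th (minor 7th) → Cb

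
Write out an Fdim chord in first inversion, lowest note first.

A♭, C♭, F

In root position, Fdim is F–A♭–C♭.
First inversion puts the third (A♭) in the bass.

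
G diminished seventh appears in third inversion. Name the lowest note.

F-flat

G diminished seventh = G–B-flat–D-flat–F-flat. Third inversion → seventh in the bass = F-flat.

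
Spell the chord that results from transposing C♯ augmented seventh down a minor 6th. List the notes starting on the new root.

E♯ G𝄪 B𝄪 D♯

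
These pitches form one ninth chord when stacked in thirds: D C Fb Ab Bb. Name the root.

Bb

Stacking in thirds gives Bb – D – Fb – Ab – C, so Bb is the root — Bb dominant ninth flat five.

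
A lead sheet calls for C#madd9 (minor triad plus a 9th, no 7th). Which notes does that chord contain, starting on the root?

C#  E  G#  D#

C#madd9: minor added-ninth on C#.
Root: C#
Minor 3rd (3rd): E
Perfect 5th (5th): G#
Major 9th (9th): D#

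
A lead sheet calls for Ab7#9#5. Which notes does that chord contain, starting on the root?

A♭, C, E, G♭, B

Ab7#9#5: dominant seventh sharp nine sharp five on A♭.
- root: A♭
- major 3rd: C
- augmented 5th: E
- minor 7th: G♭
- augmented 9th: B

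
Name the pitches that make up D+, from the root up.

D  F♯  A♯

Root D, quality augmented triad:
- root: D
- major 3rd: F♯
- augmented 5th: A♯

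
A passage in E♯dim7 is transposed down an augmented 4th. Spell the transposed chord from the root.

E♯ down an augmented 4th → B. New chord: B diminished seventh.
Root: B
Minor 3rd (3rd): D
Diminished 5th (5th): F
Diminished 7th (7th): A♭

B  D  F  A♭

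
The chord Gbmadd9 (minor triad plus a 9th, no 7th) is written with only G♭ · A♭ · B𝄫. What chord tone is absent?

D♭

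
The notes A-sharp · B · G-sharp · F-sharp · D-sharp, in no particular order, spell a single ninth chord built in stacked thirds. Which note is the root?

Stacking in thirds gives G-sharp – B – D-sharp – F-sharp – A-sharp, so G-sharp is the root — G-sharp minor ninth.

G-sharp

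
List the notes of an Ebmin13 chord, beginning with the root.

Ebmin13: minor thirteenth on Eb.
Eb — root
Gb — minor 3rd
Bb — perfect 5th
Db — minor 7th
F — major 9th
Ab — perfect 11th
C — major 13th

Eb, Gb, Bb, Db, F, Ab, C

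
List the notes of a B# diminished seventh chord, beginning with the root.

B#  D#  F#  A

B# diminished seventh is a diminished seventh built on B#.
B# — root
D# — minor 3rd
F# — diminished 5th
A — diminished 7th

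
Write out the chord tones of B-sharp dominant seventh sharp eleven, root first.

B-sharp dominant seventh sharp eleven is a dominant seventh sharp eleven built on B♯.
root → B♯
3rd (major 3rd) → D𝄪
5th (perfect 5th) → F𝄪
7th (minor 7th) → A♯
11th (augmented 11th) → E𝄪

B♯  D𝄪  F𝄪  A♯  E𝄪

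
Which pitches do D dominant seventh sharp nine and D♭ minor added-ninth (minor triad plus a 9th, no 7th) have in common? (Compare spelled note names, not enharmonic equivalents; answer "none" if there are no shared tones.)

none

D dominant seventh sharp nine = D, F-sharp, A, C, E-sharp.
D♭ minor added-ninth = D-flat, F-flat, A-flat, E-flat.
Shared: none.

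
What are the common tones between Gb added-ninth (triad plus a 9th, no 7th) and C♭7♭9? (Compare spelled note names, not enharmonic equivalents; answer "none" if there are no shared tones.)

Gb

Gb added-ninth: Gb Bb Db Ab
C♭7♭9: Cb Eb Gb Bbb Dbb
Common to both → Gb.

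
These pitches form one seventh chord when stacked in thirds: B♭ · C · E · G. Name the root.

Arranged so that each adjacent pair is a third by letter name: C – E – G – B♭.
The bottom of that stack, C, is the root (this is C dominant seventh).

C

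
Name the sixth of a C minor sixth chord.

A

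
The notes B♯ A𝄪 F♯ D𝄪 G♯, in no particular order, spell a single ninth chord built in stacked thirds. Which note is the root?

Stacking in thirds gives G♯ – B♯ – D𝄪 – F♯ – A𝄪, so G♯ is the root — G♯ dominant seventh sharp nine sharp five.

G♯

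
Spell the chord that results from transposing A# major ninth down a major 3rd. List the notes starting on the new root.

A-sharp down a major 3rd → F-sharp. New chord: F-sharp major ninth.
Root: F-sharp
Major 3rd (3rd): A-sharp
Perfect 5th (5th): C-sharp
Major 7th (7th): E-sharp
Major 9th (9th): G-sharp

F-sharp, A-sharp, C-sharp, E-sharp, G-sharp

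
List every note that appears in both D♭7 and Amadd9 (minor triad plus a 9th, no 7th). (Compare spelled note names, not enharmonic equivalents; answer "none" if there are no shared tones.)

none

D♭7 = Db, F, Ab, Cb.
Amadd9 = A, C, E, B.
Shared: none.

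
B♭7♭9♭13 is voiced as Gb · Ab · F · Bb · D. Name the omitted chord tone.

Cb

B♭7♭9♭13 = Bb, D, F, Ab, Cb, Gb. The voicing lacks the 9th (minor 9th), Cb.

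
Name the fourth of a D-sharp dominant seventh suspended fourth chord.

G-sharp

D-sharp dominant seventh suspended fourth is built on D-sharp; its 4th is a perfect 4th above the root.
A fourth above D uses the letter G, and the perfect 4th above D-sharp is G-sharp.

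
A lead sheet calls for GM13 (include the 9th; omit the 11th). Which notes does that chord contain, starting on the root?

GM13 is a major thirteenth built on G.
Root: G
Major 3rd (3rd): B
Perfect 5th (5th): D
Major 7th (7th): F#
Major 9th (9th): A
Major 13th (13th): E

G, B, D, F#, A, E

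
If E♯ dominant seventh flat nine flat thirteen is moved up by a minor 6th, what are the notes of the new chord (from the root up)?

C-sharp, E-sharp, G-sharp, B, D, A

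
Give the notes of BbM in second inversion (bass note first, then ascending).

F, B♭, D

BbM = B♭–D–F; second inversion → fifth (F) lowest.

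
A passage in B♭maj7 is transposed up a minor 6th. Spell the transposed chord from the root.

Bb up a minor 6th → Gb. New chord: Gb major seventh.
- root: Gb
- major 3rd: Bb
- perfect 5th: Db
- major 7th: F

Gb, Bb, Db, F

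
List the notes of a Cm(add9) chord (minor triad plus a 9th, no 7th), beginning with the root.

Root C, quality minor added-ninth:
root → C
3rd (minor 3rd) → E♭
5th (perfect 5th) → G
9th (major 9th) → D

C, E♭, G, D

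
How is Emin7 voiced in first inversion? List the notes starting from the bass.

In root position, Emin7 is E–G–B–D.
First inversion puts the third (G) in the bass.

G  B  D  E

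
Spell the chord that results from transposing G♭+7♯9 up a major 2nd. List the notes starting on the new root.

Ab, C, E, Gb, B

Transposed root: Gb → Ab (major 2nd up). So we spell Ab dominant seventh sharp nine sharp five:
Root: Ab
Major 3rd (3rd): C
Augmented 5th (5th): E
Minor 7th (7th): Gb
Augmented 9th (9th): B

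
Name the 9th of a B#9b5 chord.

C𝄪

Root of B#9b5 = B♯. The 9th is a major 9th: B♯ up a major 9th → C𝄪.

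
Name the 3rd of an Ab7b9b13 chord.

C

Root of Ab7b9b13 = Ab. The 3rd is a major 3rd: Ab up a major 3rd → C.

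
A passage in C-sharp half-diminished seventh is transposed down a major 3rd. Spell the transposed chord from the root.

A, C, Eb, G

A major 3rd down from C# is A, so the new chord is A half-diminished seventh.
A — root
C — minor 3rd
Eb — diminished 5th
G — minor 7th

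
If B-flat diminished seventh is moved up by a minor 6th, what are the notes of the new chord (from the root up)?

Gb Bbb Dbb Fbb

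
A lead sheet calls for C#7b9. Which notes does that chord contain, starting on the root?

C#7b9 is a dominant seventh flat nine built on C#.
Root: C#
Major 3rd (3rd): E#
Perfect 5th (5th): G#
Minor 7th (7th): B
Minor 9th (9th): D

C#  E#  G#  B  D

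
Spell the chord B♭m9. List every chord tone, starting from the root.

B♭  D♭  F  A♭  C

B♭m9: minor ninth on B♭.
Root: B♭
Minor 3rd (3rd): D♭
Perfect 5th (5th): F
Minor 7th (7th): A♭
Major 9th (9th): C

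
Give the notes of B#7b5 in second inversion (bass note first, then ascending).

F#, A#, B#, D##

In root position, B#7b5 is B#–D##–F#–A#.
Second inversion puts the fifth (F#) in the bass.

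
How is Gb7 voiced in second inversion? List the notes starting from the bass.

Gb7 = Gb–Bb–Db–Fb; second inversion → fifth (Db) lowest.

Db  Fb  Gb  Bb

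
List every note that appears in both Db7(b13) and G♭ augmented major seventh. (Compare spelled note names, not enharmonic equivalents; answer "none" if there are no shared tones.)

Db7(b13) = Db, F, Ab, Cb, Bbb.
G♭ augmented major seventh = Gb, Bb, D, F.
Shared: F.

F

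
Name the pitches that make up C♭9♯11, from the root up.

Cb  Eb  Gb  Bbb  Db  F

Root Cb, quality dominant ninth sharp eleven:
root → Cb
3rd (major 3rd) → Eb
5th (perfect 5th) → Gb
7th (minor 7th) → Bbb
9th (major 9th) → Db
11th (augmented 11th) → F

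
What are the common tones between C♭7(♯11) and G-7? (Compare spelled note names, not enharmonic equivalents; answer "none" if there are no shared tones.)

C♭7(♯11): Cb Eb Gb Bbb F
G-7: G Bb D F
Common to both → F.

F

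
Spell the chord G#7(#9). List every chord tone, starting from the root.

G# B# D# F# A##

Root G#, quality dominant seventh sharp nine:
- root: G#
- major 3rd: B#
- perfect 5th: D#
- minor 7th: F#
- augmented 9th: A##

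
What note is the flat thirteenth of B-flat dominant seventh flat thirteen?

G-flat

B-flat dominant seventh flat thirteen is built on B-flat; its 13th is a minor 13th above the root.
A sixth above B uses the letter G, and the minor 13th above B-flat is G-flat.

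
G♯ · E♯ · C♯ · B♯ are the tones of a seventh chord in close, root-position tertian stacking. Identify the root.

C♯

Stacking in thirds gives C♯ – E♯ – G♯ – B♯, so C♯ is the root — C♯ major seventh.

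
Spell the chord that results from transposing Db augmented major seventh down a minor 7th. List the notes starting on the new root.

E-flat G B D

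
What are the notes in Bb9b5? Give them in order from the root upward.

Bb9b5: dominant ninth flat five on Bb.
Bb — root
D — major 3rd
Fb — diminished 5th
Ab — minor 7th
C — major 9th

Bb, D, Fb, Ab, C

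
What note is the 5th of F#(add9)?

C♯

Root of F#(add9) = F♯. The 5th is a perfect 5th: F♯ up a perfect 5th → C♯.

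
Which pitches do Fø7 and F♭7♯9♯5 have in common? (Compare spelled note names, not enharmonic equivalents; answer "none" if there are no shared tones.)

Ab

Fø7 = F, Ab, Cb, Eb.
F♭7♯9♯5 = Fb, Ab, C, Ebb, G.
Shared: Ab.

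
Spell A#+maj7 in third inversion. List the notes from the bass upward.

In root position, A#+maj7 is A#–C##–E##–G##.
Third inversion puts the seventh (G##) in the bass.

G##, A#, C##, E##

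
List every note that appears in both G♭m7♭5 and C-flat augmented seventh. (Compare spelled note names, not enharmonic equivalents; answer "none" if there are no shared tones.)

G♭m7♭5: Gb Bbb Dbb Fb
C-flat augmented seventh: Cb Eb G Bbb
Common to both → Bbb.

Bbb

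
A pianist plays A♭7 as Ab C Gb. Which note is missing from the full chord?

Eb

A♭7 = Ab, C, Eb, Gb. The voicing lacks the 5th (perfect 5th), Eb.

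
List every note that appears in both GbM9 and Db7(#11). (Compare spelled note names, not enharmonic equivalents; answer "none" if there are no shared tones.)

D♭ – F – A♭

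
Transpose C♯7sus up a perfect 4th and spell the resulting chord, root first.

F# – B – C# – E

C# up a perfect 4th → F#. New chord: F# dominant seventh suspended fourth.
root → F#
4th (perfect 4th) → B
5th (perfect 5th) → C#
7th (minor 7th) → E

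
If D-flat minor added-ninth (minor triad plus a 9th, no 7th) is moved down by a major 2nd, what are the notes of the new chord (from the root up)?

D♭ down a major 2nd → C♭. New chord: C♭ minor added-ninth.
- root: C♭
- minor 3rd: E𝄫
- perfect 5th: G♭
- major 9th: D♭

C♭, E𝄫, G♭, D♭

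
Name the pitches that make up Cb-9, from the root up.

Cb Ebb Gb Bbb Db

Cb-9 is a minor ninth built on Cb.
root → Cb
3rd (minor 3rd) → Ebb
5th (perfect 5th) → Gb
7th (minor 7th) → Bbb
9th (major 9th) → Db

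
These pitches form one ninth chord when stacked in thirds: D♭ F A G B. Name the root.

Stacking in thirds gives G – B – D♭ – F – A, so G is the root — G dominant ninth flat five.

G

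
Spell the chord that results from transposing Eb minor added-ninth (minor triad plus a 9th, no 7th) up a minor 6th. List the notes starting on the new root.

Cb Ebb Gb Db

Transposed root: Eb → Cb (minor 6th up). So we spell Cb minor added-ninth:
Cb — root
Ebb — minor 3rd
Gb — perfect 5th
Db — major 9th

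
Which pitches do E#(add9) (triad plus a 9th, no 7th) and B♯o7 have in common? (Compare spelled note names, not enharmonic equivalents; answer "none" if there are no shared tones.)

B#

E#(add9): E# G## B# F##
B♯o7: B# D# F# A
Common to both → B#.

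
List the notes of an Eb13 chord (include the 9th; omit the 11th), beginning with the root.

Eb13 is a dominant thirteenth built on Eb.
- root: Eb
- major 3rd: G
- perfect 5th: Bb
- minor 7th: Db
- major 9th: F
- major 13th: C

Eb – G – Bb – Db – F – C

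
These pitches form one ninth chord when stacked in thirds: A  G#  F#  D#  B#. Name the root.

Arranged so that each adjacent pair is a third by letter name: G# – B# – D# – F# – A.
The bottom of that stack, G#, is the root (this is G# dominant seventh flat nine).

G#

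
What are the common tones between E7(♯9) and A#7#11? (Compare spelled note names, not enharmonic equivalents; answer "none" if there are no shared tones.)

G#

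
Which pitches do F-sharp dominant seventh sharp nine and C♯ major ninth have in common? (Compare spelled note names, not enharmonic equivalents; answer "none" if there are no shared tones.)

F-sharp dominant seventh sharp nine = F-sharp, A-sharp, C-sharp, E, G-double-sharp.
C♯ major ninth = C-sharp, E-sharp, G-sharp, B-sharp, D-sharp.
Shared: C-sharp.

C-sharp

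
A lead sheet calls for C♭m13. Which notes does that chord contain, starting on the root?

Root Cb, quality minor thirteenth:
- root: Cb
- minor 3rd: Ebb
- perfect 5th: Gb
- minor 7th: Bbb
- major 9th: Db
- perfect 11th: Fb
- major 13th: Ab

Cb, Ebb, Gb, Bbb, Db, Fb, Ab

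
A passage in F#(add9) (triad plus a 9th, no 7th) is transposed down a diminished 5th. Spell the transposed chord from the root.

B#, D##, F##, C##

Transposed root: F# → B# (diminished 5th down). So we spell B# added-ninth:
B# — root
D## — major 3rd
F## — perfect 5th
C## — major 9th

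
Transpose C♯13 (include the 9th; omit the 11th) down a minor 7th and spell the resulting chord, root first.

D♯, F𝄪, A♯, C♯, E♯, B♯

C♯ down a minor 7th → D♯. New chord: D♯ dominant thirteenth.
D♯ — root
F𝄪 — major 3rd
A♯ — perfect 5th
C♯ — minor 7th
E♯ — major 9th
B♯ — major 13th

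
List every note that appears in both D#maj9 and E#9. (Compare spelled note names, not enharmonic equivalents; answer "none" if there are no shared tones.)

D#maj9: D# F## A# C## E#
E#9: E# G## B# D# F##
Common to both → D#, F##, E#.

D# F## E#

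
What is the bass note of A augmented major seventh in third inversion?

G#

A augmented major seventh = A–C#–E#–G#. Third inversion → seventh in the bass = G#.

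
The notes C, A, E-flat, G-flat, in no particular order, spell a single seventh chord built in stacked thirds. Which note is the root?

Arranged so that each adjacent pair is a third by letter name: A – C – E-flat – G-flat.
The bottom of that stack, A, is the root (this is A diminished seventh).

A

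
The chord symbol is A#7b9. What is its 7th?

G♯

Root of A#7b9 = A♯. The 7th is a minor 7th: A♯ up a minor 7th → G♯.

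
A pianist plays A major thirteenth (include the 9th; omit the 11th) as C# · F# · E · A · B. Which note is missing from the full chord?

The full A major thirteenth chord is A, C#, E, G#, B, F#.
Comparing with the voicing, the major 7th (7th) — G# — is absent.

G#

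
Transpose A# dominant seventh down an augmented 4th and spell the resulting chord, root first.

E G-sharp B D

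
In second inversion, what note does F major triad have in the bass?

C

F major triad = F–A–C. Second inversion → fifth in the bass = C.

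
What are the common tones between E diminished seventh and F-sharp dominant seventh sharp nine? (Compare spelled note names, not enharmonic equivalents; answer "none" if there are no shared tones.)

E

E diminished seventh: E G B-flat D-flat
F-sharp dominant seventh sharp nine: F-sharp A-sharp C-sharp E G-double-sharp
Common to both → E.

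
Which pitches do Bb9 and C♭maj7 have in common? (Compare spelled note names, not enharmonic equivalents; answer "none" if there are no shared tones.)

Bb9: Bb D F Ab C
C♭maj7: Cb Eb Gb Bb
Common to both → Bb.

Bb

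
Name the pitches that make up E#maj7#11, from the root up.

E#maj7#11: major seventh sharp eleven on E#.
root → E#
3rd (major 3rd) → G##
5th (perfect 5th) → B#
7th (major 7th) → D##
11th (augmented 11th) → A##

E# – G## – B# – D## – A##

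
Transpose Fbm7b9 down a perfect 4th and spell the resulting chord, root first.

Cb Ebb Gb Bbb Dbb

A perfect 4th down from Fb is Cb, so the new chord is Cb minor seventh flat nine.
- root: Cb
- minor 3rd: Ebb
- perfect 5th: Gb
- minor 7th: Bbb
- minor 9th: Dbb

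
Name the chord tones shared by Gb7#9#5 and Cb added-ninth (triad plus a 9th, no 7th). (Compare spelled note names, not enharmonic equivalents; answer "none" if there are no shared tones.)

Gb

Gb7#9#5 = Gb, Bb, D, Fb, A.
Cb added-ninth = Cb, Eb, Gb, Db.
Shared: Gb.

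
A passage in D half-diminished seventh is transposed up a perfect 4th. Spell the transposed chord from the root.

G, B-flat, D-flat, F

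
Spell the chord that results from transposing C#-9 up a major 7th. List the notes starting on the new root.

B#  D#  F##  A#  C##

C# up a major 7th → B#. New chord: B# minor ninth.
root → B#
3rd (minor 3rd) → D#
5th (perfect 5th) → F##
7th (minor 7th) → A#
9th (major 9th) → C##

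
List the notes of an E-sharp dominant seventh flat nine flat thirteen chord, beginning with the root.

E-sharp, G-double-sharp, B-sharp, D-sharp, F-sharp, C-sharp

Root E-sharp, quality dominant seventh flat nine flat thirteen:
- root: E-sharp
- major 3rd: G-double-sharp
- perfect 5th: B-sharp
- minor 7th: D-sharp
- minor 9th: F-sharp
- minor 13th: C-sharp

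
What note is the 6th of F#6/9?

D♯

F#6/9 is built on F♯; its 6th is a major 6th above the root.
A sixth above F uses the letter D, and the major 6th above F♯ is D♯.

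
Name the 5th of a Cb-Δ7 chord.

Gb

Cb-Δ7 is built on Cb; its 5th is a perfect 5th above the root.
A fifth above C uses the letter G, and the perfect 5th above Cb is Gb.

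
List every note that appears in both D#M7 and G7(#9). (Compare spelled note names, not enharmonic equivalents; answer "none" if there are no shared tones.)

D#M7 = D♯, F𝄪, A♯, C𝄪.
G7(#9) = G, B, D, F, A♯.
Shared: A♯.

A♯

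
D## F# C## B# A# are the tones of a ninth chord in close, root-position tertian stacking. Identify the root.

B#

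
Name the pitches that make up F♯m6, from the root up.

Root F#, quality minor sixth:
- root: F#
- minor 3rd: A
- perfect 5th: C#
- major 6th: D#

F#, A, C#, D#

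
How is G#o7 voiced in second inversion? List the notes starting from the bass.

G#o7 = G#–B–D–F; second inversion → fifth (D) lowest.

D, F, G#, B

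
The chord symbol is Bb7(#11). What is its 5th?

Bb7(#11) is built on Bb; its 5th is a perfect 5th above the root.
A fifth above B uses the letter F, and the perfect 5th above Bb is F.

F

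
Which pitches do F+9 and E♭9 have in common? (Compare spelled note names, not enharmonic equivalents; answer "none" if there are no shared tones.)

F+9: F A C♯ E♭ G
E♭9: E♭ G B♭ D♭ F
Common to both → F, E♭, G.

F, E♭, G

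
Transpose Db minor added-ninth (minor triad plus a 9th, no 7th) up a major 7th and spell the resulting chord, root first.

C, E♭, G, D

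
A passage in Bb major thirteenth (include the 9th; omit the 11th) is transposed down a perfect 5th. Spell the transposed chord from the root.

Eb  G  Bb  D  F  C

A perfect 5th down from Bb is Eb, so the new chord is Eb major thirteenth.
Eb — root
G — major 3rd
Bb — perfect 5th
D — major 7th
F — major 9th
C — major 13th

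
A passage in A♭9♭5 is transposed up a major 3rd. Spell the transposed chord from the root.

Transposed root: A♭ → C (major 3rd up). So we spell C dominant ninth flat five:
root → C
3rd (major 3rd) → E
5th (diminished 5th) → G♭
7th (minor 7th) → B♭
9th (major 9th) → D

C E G♭ B♭ D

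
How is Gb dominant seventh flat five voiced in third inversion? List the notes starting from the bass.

In root position, Gb dominant seventh flat five is G-flat–B-flat–D-double-flat–F-flat.
Third inversion puts the seventh (F-flat) in the bass.

F-flat, G-flat, B-flat, D-double-flat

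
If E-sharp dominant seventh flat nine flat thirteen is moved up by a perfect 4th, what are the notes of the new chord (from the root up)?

Transposed root: E-sharp → A-sharp (perfect 4th up). So we spell A-sharp dominant seventh flat nine flat thirteen:
root → A-sharp
3rd (major 3rd) → C-double-sharp
5th (perfect 5th) → E-sharp
7th (minor 7th) → G-sharp
9th (minor 9th) → B
13th (minor 13th) → F-sharp

A-sharp, C-double-sharp, E-sharp, G-sharp, B, F-sharp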